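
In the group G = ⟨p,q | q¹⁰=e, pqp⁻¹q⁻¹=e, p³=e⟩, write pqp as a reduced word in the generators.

Multiply left to right, reducing at each step:
  p · q = pq
  (pq) · p = p²q

Answer: p²q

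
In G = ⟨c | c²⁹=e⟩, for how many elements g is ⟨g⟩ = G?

G is cyclic of order 29. An element generates G iff its order is 29, and a cyclic group of order 29 has exactly φ(29) = 28 such elements.

Answer: 28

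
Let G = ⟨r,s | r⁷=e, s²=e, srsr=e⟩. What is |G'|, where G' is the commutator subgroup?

G' = [G, G] is generated by all commutators. The generator-pair commutators are: [r, s] = r².
The subgroup they normally generate is {e, r, r², r³, r⁴, r⁵, r⁶}, of order 7.
Check: |G/G'| = 14/7 = 2 is the order of the abelianisation.

Answer: 7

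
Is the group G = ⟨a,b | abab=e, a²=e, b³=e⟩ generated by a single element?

Every cyclic group is abelian. But a·b = ab while b·a = ab², so a·b ≠ b·a and G is not abelian. Hence G is not cyclic.

Answer: No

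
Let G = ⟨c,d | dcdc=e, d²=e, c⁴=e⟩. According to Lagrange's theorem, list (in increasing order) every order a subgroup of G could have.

|G| = 8 = 2³. By Lagrange's theorem the order of any subgroup divides 8; the divisors of 8 are 1, 2, 4, 8.

Answer: 1, 2, 4, 8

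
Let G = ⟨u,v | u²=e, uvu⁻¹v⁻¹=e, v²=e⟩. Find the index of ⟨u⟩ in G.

First find ord(u) by computing successive powers:
  u¹ = u, u² = e.
So |⟨u⟩| = ord(u) = 2. With |G| = 4, by Lagrange [G : ⟨u⟩] = 4/2 = 2.

Answer: 2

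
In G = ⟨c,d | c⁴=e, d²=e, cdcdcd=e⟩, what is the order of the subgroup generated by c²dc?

|⟨c²dc⟩| equals the order of c²dc. Compute successive powers until reaching e:
  (c²dc)¹ = c²dc, (c²dc)² = c³dc², (c²dc)³ = e.
The smallest positive k with (c²dc)ᵏ = e is 3, so |⟨c²dc⟩| = 3.

Answer: 3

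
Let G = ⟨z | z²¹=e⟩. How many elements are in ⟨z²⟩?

|⟨z²⟩| equals the order of z². Compute successive powers until reaching e:
  (z²)¹ = z², (z²)² = z⁴, (z²)³ = z⁶, (z²)⁴ = z⁸, (z²)⁵ = z¹⁰, (z²)⁶ = z¹², (z²)⁷ = z¹⁴, (z²)⁸ = z¹⁶, (z²)⁹ = z¹⁸, (z²)¹⁰ = z²⁰, (z²)¹¹ = z, (z²)¹² = z³, (z²)¹³ = z⁵, (z²)¹⁴ = z⁷, (z²)¹⁵ = z⁹, (z²)¹⁶ = z¹¹, (z²)¹⁷ = z¹³, (z²)¹⁸ = z¹⁵, (z²)¹⁹ = z¹⁷, (z²)²⁰ = z¹⁹, (z²)²¹ = e.
The smallest positive k with (z²)ᵏ = e is 21, so |⟨z²⟩| = 21.

Answer: 21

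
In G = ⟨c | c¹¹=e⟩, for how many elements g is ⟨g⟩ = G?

G is cyclic of order 11. An element generates G iff its order is 11, and a cyclic group of order 11 has exactly φ(11) = 10 such elements.

Answer: 10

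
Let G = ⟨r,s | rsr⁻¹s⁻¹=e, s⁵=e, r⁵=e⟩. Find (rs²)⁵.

Compute successive powers of (rs²), reducing at each step:
  (rs²)²: (rs²) · r = r²s²;   (r²s²) · s² = r²s⁴
  (rs²)³: (r²s⁴) · r = r³s⁴;   (r³s⁴) · s² = r³s
  (rs²)⁴: (r³s) · r = r⁴s;   (r⁴s) · s² = r⁴s³
  (rs²)⁵: (r⁴s³) · r = s³;   (s³) · s² = e

Answer: e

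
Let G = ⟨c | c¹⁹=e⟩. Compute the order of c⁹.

Compute successive powers until reaching e:
  (c⁹)¹ = c⁹, (c⁹)² = c¹⁸, (c⁹)³ = c⁸, (c⁹)⁴ = c¹⁷, (c⁹)⁵ = c⁷, (c⁹)⁶ = c¹⁶, (c⁹)⁷ = c⁶, (c⁹)⁸ = c¹⁵, (c⁹)⁹ = c⁵, (c⁹)¹⁰ = c¹⁴, (c⁹)¹¹ = c⁴, (c⁹)¹² = c¹³, (c⁹)¹³ = c³, (c⁹)¹⁴ = c¹², (c⁹)¹⁵ = c², (c⁹)¹⁶ = c¹¹, (c⁹)¹⁷ = c, (c⁹)¹⁸ = c¹⁰, (c⁹)¹⁹ = e.
The smallest positive k with (c⁹)ᵏ = e is 19.

Answer: 19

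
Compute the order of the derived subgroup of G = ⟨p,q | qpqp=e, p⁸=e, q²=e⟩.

G' = [G, G] is generated by all commutators. The generator-pair commutators are: [p, q] = p².
The subgroup they normally generate is {e, p², p⁴, p⁶}, of order 4.
Check: |G/G'| = 16/4 = 4 is the order of the abelianisation.

Answer: 4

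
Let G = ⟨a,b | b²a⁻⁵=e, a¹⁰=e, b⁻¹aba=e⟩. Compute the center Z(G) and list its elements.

An element z ∈ Z(G) iff z commutes with every generator.
For example a⁵ is central: (a⁵)·a = a⁶ = a·(a⁵); (a⁵)·b = b⁻¹ = b·(a⁵).
Whereas a ∉ Z(G) since a·b = ab ≠ a⁴b⁻¹ = b·a.
Checking each of the 20 elements this way gives Z(G) = {e, a⁵}, of order 2.

Answer: {e, a⁵}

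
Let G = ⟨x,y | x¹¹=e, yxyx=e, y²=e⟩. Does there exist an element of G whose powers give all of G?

Every cyclic group is abelian. But x·y = xy while y·x = x¹⁰y, so x·y ≠ y·x and G is not abelian. Hence G is not cyclic.

Answer: No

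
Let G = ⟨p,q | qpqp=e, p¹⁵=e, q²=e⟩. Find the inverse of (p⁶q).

The order of (p⁶q) is 2 (smallest k with (p⁶q)ᵏ = e), so (p⁶q)⁻¹ = (p⁶q)¹ = p⁶q.
Check: (p⁶q) · (p⁶q) → (p⁶q) · p⁶ = q;   q · q = e, giving e as required.

Answer: p⁶q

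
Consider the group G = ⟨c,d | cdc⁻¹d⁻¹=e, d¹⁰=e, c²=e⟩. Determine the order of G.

Enumerate words in the generators, reducing via the relations: the distinct elements are
  {c, d, e, cd, d², d³, d⁴, d⁵, d⁶, d⁷, d⁸, d⁹, cd², cd³, cd⁴, cd⁵, cd⁶, cd⁷, cd⁸, cd⁹}.
No further products give new elements, so |G| = 20.

Answer: 20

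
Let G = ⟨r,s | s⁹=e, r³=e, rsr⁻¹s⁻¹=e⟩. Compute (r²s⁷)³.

Compute successive powers of (r²s⁷), reducing at each step:
  (r²s⁷)²: (r²s⁷) · r² = rs⁷;   (rs⁷) · s⁷ = rs⁵
  (r²s⁷)³: (rs⁵) · r² = s⁵;   (s⁵) · s⁷ = s³

Answer: s³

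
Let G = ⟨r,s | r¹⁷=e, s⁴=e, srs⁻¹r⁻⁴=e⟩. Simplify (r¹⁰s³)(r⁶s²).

Compute (r¹⁰s³) · (r⁶s²) by multiplying left to right and reducing via the relations at each step:
  (r¹⁰s³) · r⁶ = r³s³
  (r³s³) · s² = r³s

Answer: r³s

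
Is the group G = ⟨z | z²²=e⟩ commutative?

G has a single generator, so G is cyclic and hence abelian.

Answer: Yes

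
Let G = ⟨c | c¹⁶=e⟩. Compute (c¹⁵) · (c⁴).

Compute (c¹⁵) · (c⁴) by multiplying left to right and reducing via the relations at each step:
  (c¹⁵) · c⁴ = c³

Answer: c³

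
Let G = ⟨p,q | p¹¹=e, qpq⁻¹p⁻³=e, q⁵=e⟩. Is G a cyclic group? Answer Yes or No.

Every cyclic group is abelian. But p·q = pq while q·p = p³q, so p·q ≠ q·p and G is not abelian. Hence G is not cyclic.

Answer: No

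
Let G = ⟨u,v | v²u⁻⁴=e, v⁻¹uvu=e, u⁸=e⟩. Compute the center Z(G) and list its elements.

An element z ∈ Z(G) iff z commutes with every generator.
For example u⁴ is central: (u⁴)·u = u⁵ = u·(u⁴); (u⁴)·v = v⁻¹ = v·(u⁴).
Whereas u ∉ Z(G) since u·v = uv ≠ u³v⁻¹ = v·u.
Checking each of the 16 elements this way gives Z(G) = {e, u⁴}, of order 2.

Answer: {e, u⁴}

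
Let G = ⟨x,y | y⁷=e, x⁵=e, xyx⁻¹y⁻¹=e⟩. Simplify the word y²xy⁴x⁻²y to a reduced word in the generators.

Multiply left to right, reducing at each step:
  (y²) · x = xy²
  (xy²) · y⁴ = xy⁶
  (xy⁶) · x⁻² = x⁴y⁶
  (x⁴y⁶) · y = x⁴

Answer: x⁴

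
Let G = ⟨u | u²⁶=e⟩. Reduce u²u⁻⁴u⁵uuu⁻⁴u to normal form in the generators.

Multiply left to right, reducing at each step:
  (u²) · u⁻⁴ = u²⁴
  (u²⁴) · u⁵ = u³
  (u³) · u = u⁴
  (u⁴) · u = u⁵
  (u⁵) · u⁻⁴ = u
  u · u = u²

Answer: u²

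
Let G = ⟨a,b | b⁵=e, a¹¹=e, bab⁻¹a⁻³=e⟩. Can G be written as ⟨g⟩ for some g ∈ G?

Every cyclic group is abelian. But a·b = ab while b·a = a³b, so a·b ≠ b·a and G is not abelian. Hence G is not cyclic.

Answer: No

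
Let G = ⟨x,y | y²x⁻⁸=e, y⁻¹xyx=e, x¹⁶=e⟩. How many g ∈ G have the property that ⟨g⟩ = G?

⟨g⟩ = G would require ord(g) = |G| = 32, but the maximum element order in G is 16 < 32. So G is not cyclic and no single element generates it: the count is 0.

Answer: 0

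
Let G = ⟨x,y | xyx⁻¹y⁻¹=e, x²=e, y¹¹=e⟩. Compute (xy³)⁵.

Compute successive powers of (xy³), reducing at each step:
  (xy³)²: (xy³) · x = y³;   (y³) · y³ = y⁶
  (xy³)³: (y⁶) · x = xy⁶;   (xy⁶) · y³ = xy⁹
  (xy³)⁴: (xy⁹) · x = y⁹;   (y⁹) · y³ = y
  (xy³)⁵: y · x = xy;   (xy) · y³ = xy⁴

Answer: xy⁴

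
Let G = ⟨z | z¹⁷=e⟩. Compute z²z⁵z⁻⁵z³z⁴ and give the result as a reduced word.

Multiply left to right, reducing at each step:
  (z²) · z⁵ = z⁷
  (z⁷) · z⁻⁵ = z²
  (z²) · z³ = z⁵
  (z⁵) · z⁴ = z⁹

Answer: z⁹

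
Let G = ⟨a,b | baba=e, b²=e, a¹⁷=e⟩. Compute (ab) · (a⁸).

Compute (ab) · (a⁸) by multiplying left to right and reducing via the relations at each step:
  (ab) · a⁸ = a¹⁰b

Answer: a¹⁰b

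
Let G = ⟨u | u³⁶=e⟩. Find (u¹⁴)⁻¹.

The order of (u¹⁴) is 18 (smallest k with (u¹⁴)ᵏ = e), so (u¹⁴)⁻¹ = (u¹⁴)¹⁷ = u²².
Check: (u¹⁴) · (u²²) → (u¹⁴) · u²² = e, giving e as required.

Answer: u²²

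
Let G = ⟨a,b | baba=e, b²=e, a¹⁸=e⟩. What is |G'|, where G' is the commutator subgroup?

G' = [G, G] is generated by all commutators. The generator-pair commutators are: [a, b] = a².
The subgroup they normally generate is {e, a², a⁴, a⁶, a⁸, a¹⁰, a¹², a¹⁴, a¹⁶}, of order 9.
Check: |G/G'| = 36/9 = 4 is the order of the abelianisation.

Answer: 9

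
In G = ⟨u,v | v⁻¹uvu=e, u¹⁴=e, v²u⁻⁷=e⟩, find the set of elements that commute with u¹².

⟨u¹²⟩ ⊆ C_G(u¹²) since powers of u¹² commute with u¹²; so |C_G(u¹²)| ≥ |⟨u¹²⟩| = 7.
By orbit–stabilizer, |C_G(u¹²)| = |G| / |conj. class of u¹²| = 28 / 2 = 14.
The 14 elements commuting with u¹² are {e, u, u², u³, u⁴, u⁵, u⁶, u⁷, u⁸, u⁹, u¹⁰, u¹¹, u¹², u¹³}.

Answer: {e, u, u², u³, u⁴, u⁵, u⁶, u⁷, u⁸, u⁹, u¹⁰, u¹¹, u¹², u¹³}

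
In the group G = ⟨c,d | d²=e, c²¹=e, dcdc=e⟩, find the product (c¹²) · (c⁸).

Compute (c¹²) · (c⁸) by multiplying left to right and reducing via the relations at each step:
  (c¹²) · c⁸ = c²⁰

Answer: c²⁰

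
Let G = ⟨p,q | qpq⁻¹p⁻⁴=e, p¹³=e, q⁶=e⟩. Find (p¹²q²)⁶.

Compute successive powers of (p¹²q²), reducing at each step:
  (p¹²q²)²: (p¹²q²) · p¹² = p⁹q²;   (p⁹q²) · q² = p⁹q⁴
  (p¹²q²)³: (p⁹q⁴) · p¹² = q⁴;   (q⁴) · q² = e
  (p¹²q²)⁴: e · p¹² = p¹²;   (p¹²) · q² = p¹²q²
  (p¹²q²)⁵: (p¹²q²) · p¹² = p⁹q²;   (p⁹q²) · q² = p⁹q⁴
  (p¹²q²)⁶: (p⁹q⁴) · p¹² = q⁴;   (q⁴) · q² = e

Answer: e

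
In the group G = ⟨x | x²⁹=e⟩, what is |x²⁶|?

Compute successive powers until reaching e:
  (x²⁶)¹ = x²⁶, (x²⁶)² = x²³, (x²⁶)³ = x²⁰, (x²⁶)⁴ = x¹⁷, (x²⁶)⁵ = x¹⁴, (x²⁶)⁶ = x¹¹, (x²⁶)⁷ = x⁸, (x²⁶)⁸ = x⁵, (x²⁶)⁹ = x², (x²⁶)¹⁰ = x²⁸, (x²⁶)¹¹ = x²⁵, (x²⁶)¹² = x²², (x²⁶)¹³ = x¹⁹, (x²⁶)¹⁴ = x¹⁶, (x²⁶)¹⁵ = x¹³, (x²⁶)¹⁶ = x¹⁰, (x²⁶)¹⁷ = x⁷, (x²⁶)¹⁸ = x⁴, (x²⁶)¹⁹ = x, (x²⁶)²⁰ = x²⁷, (x²⁶)²¹ = x²⁴, (x²⁶)²² = x²¹, (x²⁶)²³ = x¹⁸, (x²⁶)²⁴ = x¹⁵, (x²⁶)²⁵ = x¹², (x²⁶)²⁶ = x⁹, (x²⁶)²⁷ = x⁶, (x²⁶)²⁸ = x³, (x²⁶)²⁹ = e.
The smallest positive k with (x²⁶)ᵏ = e is 29.

Answer: 29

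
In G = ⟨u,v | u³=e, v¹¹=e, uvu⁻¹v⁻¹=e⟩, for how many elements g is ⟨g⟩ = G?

G is cyclic of order 33. An element generates G iff its order is 33, and a cyclic group of order 33 has exactly φ(33) = 20 such elements.

Answer: 20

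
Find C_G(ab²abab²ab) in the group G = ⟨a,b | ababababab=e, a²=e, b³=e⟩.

⟨ab²abab²ab⟩ ⊆ C_G(ab²abab²ab) since powers of ab²abab²ab commute with ab²abab²ab; so |C_G(ab²abab²ab)| ≥ |⟨ab²abab²ab⟩| = 5.
By orbit–stabilizer, |C_G(ab²abab²ab)| = |G| / |conj. class of ab²abab²ab| = 60 / 12 = 5.
The 5 elements commuting with ab²abab²ab are {e, b²aba, ab²ab, b²abab²aba, ab²abab²ab}.

Answer: {e, b²aba, ab²ab, b²abab²aba, ab²abab²ab}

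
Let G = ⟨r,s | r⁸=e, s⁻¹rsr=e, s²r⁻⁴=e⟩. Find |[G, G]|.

G' = [G, G] is generated by all commutators. The generator-pair commutators are: [r, s] = r².
The subgroup they normally generate is {e, r², r⁴, r⁶}, of order 4.
Check: |G/G'| = 16/4 = 4 is the order of the abelianisation.

Answer: 4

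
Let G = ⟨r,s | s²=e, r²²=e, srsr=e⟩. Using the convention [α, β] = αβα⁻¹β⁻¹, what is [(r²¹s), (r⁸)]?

[(r²¹s), (r⁸)] = (r²¹s)·(r⁸)·(r²¹s)⁻¹·(r⁸)⁻¹.
  (r²¹s) · (r⁸) = r¹³s
  (r¹³s) · (r²¹s) = r¹⁴
  (r¹⁴) · (r¹⁴) = r⁶

Answer: r⁶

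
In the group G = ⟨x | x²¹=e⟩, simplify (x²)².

Compute successive powers of (x²), reducing at each step:
  (x²)²: (x²) · x² = x⁴

Answer: x⁴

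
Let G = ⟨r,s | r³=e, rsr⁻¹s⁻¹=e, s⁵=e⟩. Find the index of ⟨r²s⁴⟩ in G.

First find ord(r²s⁴) by computing successive powers:
  (r²s⁴)¹ = r²s⁴, (r²s⁴)² = rs³, (r²s⁴)³ = s², (r²s⁴)⁴ = r²s, (r²s⁴)⁵ = r, (r²s⁴)⁶ = s⁴, (r²s⁴)⁷ = r²s³, (r²s⁴)⁸ = rs², (r²s⁴)⁹ = s, (r²s⁴)¹⁰ = r², (r²s⁴)¹¹ = rs⁴, (r²s⁴)¹² = s³, (r²s⁴)¹³ = r²s², (r²s⁴)¹⁴ = rs, (r²s⁴)¹⁵ = e.
So |⟨r²s⁴⟩| = ord(r²s⁴) = 15. With |G| = 15, by Lagrange [G : ⟨r²s⁴⟩] = 15/15 = 1.

Answer: 1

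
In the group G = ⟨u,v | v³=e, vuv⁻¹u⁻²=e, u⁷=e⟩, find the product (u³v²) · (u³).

Compute (u³v²) · (u³) by multiplying left to right and reducing via the relations at each step:
  (u³v²) · u³ = uv²

Answer: uv²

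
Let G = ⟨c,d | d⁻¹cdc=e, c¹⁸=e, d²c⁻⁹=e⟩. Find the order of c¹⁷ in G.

Compute successive powers until reaching e:
  (c¹⁷)¹ = c¹⁷, (c¹⁷)² = c¹⁶, (c¹⁷)³ = c¹⁵, (c¹⁷)⁴ = c¹⁴, (c¹⁷)⁵ = c¹³, (c¹⁷)⁶ = c¹², (c¹⁷)⁷ = c¹¹, (c¹⁷)⁸ = c¹⁰, (c¹⁷)⁹ = c⁹, (c¹⁷)¹⁰ = c⁸, (c¹⁷)¹¹ = c⁷, (c¹⁷)¹² = c⁶, (c¹⁷)¹³ = c⁵, (c¹⁷)¹⁴ = c⁴, (c¹⁷)¹⁵ = c³, (c¹⁷)¹⁶ = c², (c¹⁷)¹⁷ = c, (c¹⁷)¹⁸ = e.
The smallest positive k with (c¹⁷)ᵏ = e is 18.

Answer: 18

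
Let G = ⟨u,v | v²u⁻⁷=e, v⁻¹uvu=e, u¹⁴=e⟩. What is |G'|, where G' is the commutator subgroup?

G' = [G, G] is generated by all commutators. The generator-pair commutators are: [u, v] = u².
The subgroup they normally generate is {e, u², u⁴, u⁶, u⁸, u¹⁰, u¹²}, of order 7.
Check: |G/G'| = 28/7 = 4 is the order of the abelianisation.

Answer: 7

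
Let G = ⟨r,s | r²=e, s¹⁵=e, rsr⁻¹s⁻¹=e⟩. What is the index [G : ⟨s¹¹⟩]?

First find ord(s¹¹) by computing successive powers:
  (s¹¹)¹ = s¹¹, (s¹¹)² = s⁷, (s¹¹)³ = s³, (s¹¹)⁴ = s¹⁴, (s¹¹)⁵ = s¹⁰, (s¹¹)⁶ = s⁶, (s¹¹)⁷ = s², (s¹¹)⁸ = s¹³, (s¹¹)⁹ = s⁹, (s¹¹)¹⁰ = s⁵, (s¹¹)¹¹ = s, (s¹¹)¹² = s¹², (s¹¹)¹³ = s⁸, (s¹¹)¹⁴ = s⁴, (s¹¹)¹⁵ = e.
So |⟨s¹¹⟩| = ord(s¹¹) = 15. With |G| = 30, by Lagrange [G : ⟨s¹¹⟩] = 30/15 = 2.

Answer: 2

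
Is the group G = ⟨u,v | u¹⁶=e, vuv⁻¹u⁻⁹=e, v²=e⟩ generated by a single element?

Every cyclic group is abelian. But u·v = uv while v·u = u⁹v, so u·v ≠ v·u and G is not abelian. Hence G is not cyclic.

Answer: No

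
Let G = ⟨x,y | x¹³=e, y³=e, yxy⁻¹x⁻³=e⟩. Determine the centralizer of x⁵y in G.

⟨x⁵y⟩ ⊆ C_G(x⁵y) since powers of x⁵y commute with x⁵y; so |C_G(x⁵y)| ≥ |⟨x⁵y⟩| = 3.
By orbit–stabilizer, |C_G(x⁵y)| = |G| / |conj. class of x⁵y| = 39 / 13 = 3.
The 3 elements commuting with x⁵y are {e, x⁵y, x⁷y²}.

Answer: {e, x⁵y, x⁷y²}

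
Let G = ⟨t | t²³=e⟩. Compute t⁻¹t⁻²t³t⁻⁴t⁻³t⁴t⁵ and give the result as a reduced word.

Multiply left to right, reducing at each step:
  (t²²) · t⁻² = t²⁰
  (t²⁰) · t³ = e
  e · t⁻⁴ = t¹⁹
  (t¹⁹) · t⁻³ = t¹⁶
  (t¹⁶) · t⁴ = t²⁰
  (t²⁰) · t⁵ = t²

Answer: t²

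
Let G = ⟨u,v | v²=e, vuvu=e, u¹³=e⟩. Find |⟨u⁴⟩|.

|⟨u⁴⟩| equals the order of u⁴. Compute successive powers until reaching e:
  (u⁴)¹ = u⁴, (u⁴)² = u⁸, (u⁴)³ = u¹², (u⁴)⁴ = u³, (u⁴)⁵ = u⁷, (u⁴)⁶ = u¹¹, (u⁴)⁷ = u², (u⁴)⁸ = u⁶, (u⁴)⁹ = u¹⁰, (u⁴)¹⁰ = u, (u⁴)¹¹ = u⁵, (u⁴)¹² = u⁹, (u⁴)¹³ = e.
The smallest positive k with (u⁴)ᵏ = e is 13, so |⟨u⁴⟩| = 13.

Answer: 13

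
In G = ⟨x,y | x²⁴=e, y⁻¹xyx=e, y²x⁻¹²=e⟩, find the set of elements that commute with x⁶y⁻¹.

⟨x⁶y⁻¹⟩ ⊆ C_G(x⁶y⁻¹) since powers of x⁶y⁻¹ commute with x⁶y⁻¹; so |C_G(x⁶y⁻¹)| ≥ |⟨x⁶y⁻¹⟩| = 4.
By orbit–stabilizer, |C_G(x⁶y⁻¹)| = |G| / |conj. class of x⁶y⁻¹| = 48 / 12 = 4.
The 4 elements commuting with x⁶y⁻¹ are {e, x¹², x⁶y, x⁶y⁻¹}.

Answer: {e, x¹², x⁶y, x⁶y⁻¹}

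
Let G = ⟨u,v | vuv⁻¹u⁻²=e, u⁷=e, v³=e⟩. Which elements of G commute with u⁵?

⟨u⁵⟩ ⊆ C_G(u⁵) since powers of u⁵ commute with u⁵; so |C_G(u⁵)| ≥ |⟨u⁵⟩| = 7.
By orbit–stabilizer, |C_G(u⁵)| = |G| / |conj. class of u⁵| = 21 / 3 = 7.
The 7 elements commuting with u⁵ are {e, u, u², u³, u⁴, u⁵, u⁶}.

Answer: {e, u, u², u³, u⁴, u⁵, u⁶}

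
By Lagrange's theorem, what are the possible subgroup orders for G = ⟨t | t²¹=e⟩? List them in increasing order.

|G| = 21 = 3 · 7. By Lagrange's theorem the order of any subgroup divides 21; the divisors of 21 are 1, 3, 7, 21.

Answer: 1, 3, 7, 21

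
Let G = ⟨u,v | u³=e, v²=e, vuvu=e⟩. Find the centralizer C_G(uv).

⟨uv⟩ ⊆ C_G(uv) since powers of uv commute with uv; so |C_G(uv)| ≥ |⟨uv⟩| = 2.
By orbit–stabilizer, |C_G(uv)| = |G| / |conj. class of uv| = 6 / 3 = 2.
The 2 elements commuting with uv are {e, uv}.

Answer: {e, uv}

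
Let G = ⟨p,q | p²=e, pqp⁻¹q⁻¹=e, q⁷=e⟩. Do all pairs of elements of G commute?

Each pair of generators commutes: p·q = pq = q·p. Since the generators pairwise commute, every element of G commutes with every other, so G is abelian.

Answer: Yes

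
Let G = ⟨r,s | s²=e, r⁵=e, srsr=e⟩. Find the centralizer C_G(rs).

⟨rs⟩ ⊆ C_G(rs) since powers of rs commute with rs; so |C_G(rs)| ≥ |⟨rs⟩| = 2.
By orbit–stabilizer, |C_G(rs)| = |G| / |conj. class of rs| = 10 / 5 = 2.
The 2 elements commuting with rs are {e, rs}.

Answer: {e, rs}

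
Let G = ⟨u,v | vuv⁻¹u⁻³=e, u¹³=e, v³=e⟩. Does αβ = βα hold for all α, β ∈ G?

u·v = uv but v·u = u³v, so u·v ≠ v·u and G is not abelian.

Answer: No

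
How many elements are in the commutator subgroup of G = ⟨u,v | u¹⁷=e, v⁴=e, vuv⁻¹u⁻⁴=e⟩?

G' = [G, G] is generated by all commutators. The generator-pair commutators are: [u, v] = u¹⁴.
The subgroup they normally generate is {e, u, u², u³, u⁴, u⁵, u⁶, u⁷, u⁸, u⁹, u¹⁰, u¹¹, u¹², u¹³, u¹⁴, u¹⁵, u¹⁶}, of order 17.
Check: |G/G'| = 68/17 = 4 is the order of the abelianisation.

Answer: 17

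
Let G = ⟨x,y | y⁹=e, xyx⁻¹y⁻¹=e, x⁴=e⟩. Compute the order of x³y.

Compute successive powers until reaching e:
  (x³y)¹ = x³y, (x³y)² = x²y², (x³y)³ = xy³, (x³y)⁴ = y⁴, (x³y)⁵ = x³y⁵, (x³y)⁶ = x²y⁶, (x³y)⁷ = xy⁷, (x³y)⁸ = y⁸, (x³y)⁹ = x³, (x³y)¹⁰ = x²y, (x³y)¹¹ = xy², (x³y)¹² = y³, (x³y)¹³ = x³y⁴, (x³y)¹⁴ = x²y⁵, (x³y)¹⁵ = xy⁶, (x³y)¹⁶ = y⁷, (x³y)¹⁷ = x³y⁸, (x³y)¹⁸ = x², (x³y)¹⁹ = xy, (x³y)²⁰ = y², (x³y)²¹ = x³y³, (x³y)²² = x²y⁴, (x³y)²³ = xy⁵, (x³y)²⁴ = y⁶, (x³y)²⁵ = x³y⁷, (x³y)²⁶ = x²y⁸, (x³y)²⁷ = x, (x³y)²⁸ = y, (x³y)²⁹ = x³y², (x³y)³⁰ = x²y³, (x³y)³¹ = xy⁴, (x³y)³² = y⁵, (x³y)³³ = x³y⁶, (x³y)³⁴ = x²y⁷, (x³y)³⁵ = xy⁸, (x³y)³⁶ = e.
The smallest positive k with (x³y)ᵏ = e is 36.

Answer: 36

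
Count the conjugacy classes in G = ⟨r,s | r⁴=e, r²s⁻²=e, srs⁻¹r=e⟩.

The conjugacy classes (representative and size) are:
  [e] (size 1), [r³] (size 2), [r²] (size 1), [s⁻¹] (size 2), [rs] (size 2).
Class equation: 1 + 2 + 1 + 2 + 2 = 8 = |G|. So G has 5 conjugacy classes.

Answer: 5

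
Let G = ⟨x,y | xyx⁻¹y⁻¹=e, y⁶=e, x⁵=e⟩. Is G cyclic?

|G| = 30. The element xy has order 30 (its powers give 30 distinct elements), so ⟨xy⟩ = G and G is cyclic.

Answer: Yes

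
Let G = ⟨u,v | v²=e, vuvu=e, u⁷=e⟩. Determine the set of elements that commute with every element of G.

An element z ∈ Z(G) iff z commutes with every generator.
For example e is central: e·u = u = u·e; e·v = v = v·e.
Whereas u ∉ Z(G) since u·v = uv ≠ u⁶v = v·u.
Checking each of the 14 elements this way gives Z(G) = {e}, of order 1.

Answer: {e}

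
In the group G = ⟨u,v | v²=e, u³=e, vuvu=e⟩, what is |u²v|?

Compute successive powers until reaching e:
  (u²v)¹ = u²v, (u²v)² = e.
The smallest positive k with (u²v)ᵏ = e is 2.

Answer: 2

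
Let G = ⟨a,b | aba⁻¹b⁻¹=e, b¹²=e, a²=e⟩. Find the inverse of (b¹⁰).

The order of (b¹⁰) is 6 (smallest k with (b¹⁰)ᵏ = e), so (b¹⁰)⁻¹ = (b¹⁰)⁵ = b².
Check: (b¹⁰) · (b²) → (b¹⁰) · b² = e, giving e as required.

Answer: b²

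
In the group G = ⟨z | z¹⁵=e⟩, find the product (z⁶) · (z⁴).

Compute (z⁶) · (z⁴) by multiplying left to right and reducing via the relations at each step:
  (z⁶) · z⁴ = z¹⁰

Answer: z¹⁰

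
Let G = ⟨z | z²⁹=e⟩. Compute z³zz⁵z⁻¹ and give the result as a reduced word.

Multiply left to right, reducing at each step:
  (z³) · z = z⁴
  (z⁴) · z⁵ = z⁹
  (z⁹) · z⁻¹ = z⁸

Answer: z⁸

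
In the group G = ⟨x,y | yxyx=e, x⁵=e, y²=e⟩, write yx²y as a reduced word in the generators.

Multiply left to right, reducing at each step:
  y · x² = x³y
  (x³y) · y = x³

Answer: x³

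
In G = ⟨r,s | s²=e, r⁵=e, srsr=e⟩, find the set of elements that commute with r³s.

⟨r³s⟩ ⊆ C_G(r³s) since powers of r³s commute with r³s; so |C_G(r³s)| ≥ |⟨r³s⟩| = 2.
By orbit–stabilizer, |C_G(r³s)| = |G| / |conj. class of r³s| = 10 / 5 = 2.
The 2 elements commuting with r³s are {e, r³s}.

Answer: {e, r³s}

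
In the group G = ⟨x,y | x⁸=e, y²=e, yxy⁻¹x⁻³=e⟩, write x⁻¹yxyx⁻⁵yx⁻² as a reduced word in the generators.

Multiply left to right, reducing at each step:
  (x⁷) · y = x⁷y
  (x⁷y) · x = x²y
  (x²y) · y = x²
  (x²) · x⁻⁵ = x⁵
  (x⁵) · y = x⁵y
  (x⁵y) · x⁻² = x⁷y

Answer: x⁷y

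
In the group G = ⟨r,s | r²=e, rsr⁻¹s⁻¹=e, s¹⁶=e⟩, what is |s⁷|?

Compute successive powers until reaching e:
  (s⁷)¹ = s⁷, (s⁷)² = s¹⁴, (s⁷)³ = s⁵, (s⁷)⁴ = s¹², (s⁷)⁵ = s³, (s⁷)⁶ = s¹⁰, (s⁷)⁷ = s, (s⁷)⁸ = s⁸, (s⁷)⁹ = s¹⁵, (s⁷)¹⁰ = s⁶, (s⁷)¹¹ = s¹³, (s⁷)¹² = s⁴, (s⁷)¹³ = s¹¹, (s⁷)¹⁴ = s², (s⁷)¹⁵ = s⁹, (s⁷)¹⁶ = e.
The smallest positive k with (s⁷)ᵏ = e is 16.

Answer: 16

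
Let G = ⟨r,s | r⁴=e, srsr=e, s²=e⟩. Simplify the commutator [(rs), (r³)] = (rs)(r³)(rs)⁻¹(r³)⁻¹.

[(rs), (r³)] = (rs)·(r³)·(rs)⁻¹·(r³)⁻¹.
  (rs) · (r³) = r²s
  (r²s) · (rs) = r
  r · r = r²

Answer: r²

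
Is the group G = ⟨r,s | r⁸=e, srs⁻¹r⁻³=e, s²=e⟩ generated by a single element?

Every cyclic group is abelian. But r·s = rs while s·r = r³s, so r·s ≠ s·r and G is not abelian. Hence G is not cyclic.

Answer: No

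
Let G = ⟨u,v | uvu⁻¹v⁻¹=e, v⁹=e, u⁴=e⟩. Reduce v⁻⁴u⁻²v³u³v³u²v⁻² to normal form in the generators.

Multiply left to right, reducing at each step:
  (v⁵) · u⁻² = u²v⁵
  (u²v⁵) · v³ = u²v⁸
  (u²v⁸) · u³ = uv⁸
  (uv⁸) · v³ = uv²
  (uv²) · u² = u³v²
  (u³v²) · v⁻² = u³

Answer: u³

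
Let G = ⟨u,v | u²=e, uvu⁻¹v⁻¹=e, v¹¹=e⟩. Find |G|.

Enumerate words in the generators, reducing via the relations: the distinct elements are
  {e, u, v, uv, v², v³, v⁴, v⁵, v⁶, v⁷, v⁸, v⁹, uv², uv³, uv⁴, uv⁵, uv⁶, uv⁷, uv⁸, uv⁹, v¹⁰, uv¹⁰}.
No further products give new elements, so |G| = 22.

Answer: 22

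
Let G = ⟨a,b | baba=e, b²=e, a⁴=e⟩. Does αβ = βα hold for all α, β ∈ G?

a·b = ab but b·a = a³b, so a·b ≠ b·a and G is not abelian.

Answer: No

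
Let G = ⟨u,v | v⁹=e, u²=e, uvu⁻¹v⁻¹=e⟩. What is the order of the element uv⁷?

Compute successive powers until reaching e:
  (uv⁷)¹ = uv⁷, (uv⁷)² = v⁵, (uv⁷)³ = uv³, (uv⁷)⁴ = v, (uv⁷)⁵ = uv⁸, (uv⁷)⁶ = v⁶, (uv⁷)⁷ = uv⁴, (uv⁷)⁸ = v², (uv⁷)⁹ = u, (uv⁷)¹⁰ = v⁷, (uv⁷)¹¹ = uv⁵, (uv⁷)¹² = v³, (uv⁷)¹³ = uv, (uv⁷)¹⁴ = v⁸, (uv⁷)¹⁵ = uv⁶, (uv⁷)¹⁶ = v⁴, (uv⁷)¹⁷ = uv², (uv⁷)¹⁸ = e.
The smallest positive k with (uv⁷)ᵏ = e is 18.

Answer: 18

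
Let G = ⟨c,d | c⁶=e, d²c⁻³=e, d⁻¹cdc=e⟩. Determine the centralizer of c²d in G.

⟨c²d⟩ ⊆ C_G(c²d) since powers of c²d commute with c²d; so |C_G(c²d)| ≥ |⟨c²d⟩| = 4.
By orbit–stabilizer, |C_G(c²d)| = |G| / |conj. class of c²d| = 12 / 3 = 4.
The 4 elements commuting with c²d are {e, c³, c²d, c²d⁻¹}.

Answer: {e, c³, c²d, c²d⁻¹}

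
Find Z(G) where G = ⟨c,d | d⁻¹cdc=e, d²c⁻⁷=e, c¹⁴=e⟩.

An element z ∈ Z(G) iff z commutes with every generator.
For example c⁷ is central: (c⁷)·c = c⁸ = c·(c⁷); (c⁷)·d = d⁻¹ = d·(c⁷).
Whereas c ∉ Z(G) since c·d = cd ≠ c⁶d⁻¹ = d·c.
Checking each of the 28 elements this way gives Z(G) = {e, c⁷}, of order 2.

Answer: {e, c⁷}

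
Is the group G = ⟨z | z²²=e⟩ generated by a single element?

|G| = 22. The element z has order 22 (its powers give 22 distinct elements), so ⟨z⟩ = G and G is cyclic.

Answer: Yes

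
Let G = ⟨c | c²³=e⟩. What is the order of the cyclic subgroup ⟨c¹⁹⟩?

|⟨c¹⁹⟩| equals the order of c¹⁹. Compute successive powers until reaching e:
  (c¹⁹)¹ = c¹⁹, (c¹⁹)² = c¹⁵, (c¹⁹)³ = c¹¹, (c¹⁹)⁴ = c⁷, (c¹⁹)⁵ = c³, (c¹⁹)⁶ = c²², (c¹⁹)⁷ = c¹⁸, (c¹⁹)⁸ = c¹⁴, (c¹⁹)⁹ = c¹⁰, (c¹⁹)¹⁰ = c⁶, (c¹⁹)¹¹ = c², (c¹⁹)¹² = c²¹, (c¹⁹)¹³ = c¹⁷, (c¹⁹)¹⁴ = c¹³, (c¹⁹)¹⁵ = c⁹, (c¹⁹)¹⁶ = c⁵, (c¹⁹)¹⁷ = c, (c¹⁹)¹⁸ = c²⁰, (c¹⁹)¹⁹ = c¹⁶, (c¹⁹)²⁰ = c¹², (c¹⁹)²¹ = c⁸, (c¹⁹)²² = c⁴, (c¹⁹)²³ = e.
The smallest positive k with (c¹⁹)ᵏ = e is 23, so |⟨c¹⁹⟩| = 23.

Answer: 23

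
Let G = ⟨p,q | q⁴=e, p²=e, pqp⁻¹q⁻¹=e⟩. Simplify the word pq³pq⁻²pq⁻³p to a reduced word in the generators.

Multiply left to right, reducing at each step:
  p · q³ = pq³
  (pq³) · p = q³
  (q³) · q⁻² = q
  q · p = pq
  (pq) · q⁻³ = pq²
  (pq²) · p = q²

Answer: q²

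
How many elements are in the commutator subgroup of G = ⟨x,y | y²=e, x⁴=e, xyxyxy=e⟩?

G' = [G, G] is generated by all commutators. The generator-pair commutators are: [x, y] = x²yx.
The subgroup they normally generate is {e, x², xy, yx³, x²yx, x³y, x²yx³, yx, xyx², yx²y, x²yx²y, x³yx²}, of order 12.
Check: |G/G'| = 24/12 = 2 is the order of the abelianisation.

Answer: 12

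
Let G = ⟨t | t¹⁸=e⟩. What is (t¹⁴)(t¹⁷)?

Compute (t¹⁴) · (t¹⁷) by multiplying left to right and reducing via the relations at each step:
  (t¹⁴) · t¹⁷ = t¹³

Answer: t¹³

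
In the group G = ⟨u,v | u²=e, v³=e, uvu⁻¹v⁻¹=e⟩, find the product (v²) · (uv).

Compute (v²) · (uv) by multiplying left to right and reducing via the relations at each step:
  (v²) · u = uv²
  (uv²) · v = u

Answer: u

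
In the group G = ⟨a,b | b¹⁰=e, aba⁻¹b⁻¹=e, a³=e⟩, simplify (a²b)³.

Compute successive powers of (a²b), reducing at each step:
  (a²b)²: (a²b) · a² = ab;   (ab) · b = ab²
  (a²b)³: (ab²) · a² = b²;   (b²) · b = b³

Answer: b³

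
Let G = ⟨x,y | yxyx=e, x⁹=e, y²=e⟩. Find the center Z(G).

An element z ∈ Z(G) iff z commutes with every generator.
For example e is central: e·x = x = x·e; e·y = y = y·e.
Whereas x ∉ Z(G) since x·y = xy ≠ x⁸y = y·x.
Checking each of the 18 elements this way gives Z(G) = {e}, of order 1.

Answer: {e}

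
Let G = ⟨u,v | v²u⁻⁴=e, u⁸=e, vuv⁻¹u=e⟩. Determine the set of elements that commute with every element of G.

An element z ∈ Z(G) iff z commutes with every generator.
For example u⁴ is central: (u⁴)·u = u⁵ = u·(u⁴); (u⁴)·v = v⁻¹ = v·(u⁴).
Whereas u ∉ Z(G) since u·v = uv ≠ u³v⁻¹ = v·u.
Checking each of the 16 elements this way gives Z(G) = {e, u⁴}, of order 2.

Answer: {e, u⁴}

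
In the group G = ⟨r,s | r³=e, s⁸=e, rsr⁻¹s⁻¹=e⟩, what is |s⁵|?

Compute successive powers until reaching e:
  (s⁵)¹ = s⁵, (s⁵)² = s², (s⁵)³ = s⁷, (s⁵)⁴ = s⁴, (s⁵)⁵ = s, (s⁵)⁶ = s⁶, (s⁵)⁷ = s³, (s⁵)⁸ = e.
The smallest positive k with (s⁵)ᵏ = e is 8.

Answer: 8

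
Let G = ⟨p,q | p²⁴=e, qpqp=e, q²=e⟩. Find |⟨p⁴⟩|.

|⟨p⁴⟩| equals the order of p⁴. Compute successive powers until reaching e:
  (p⁴)¹ = p⁴, (p⁴)² = p⁸, (p⁴)³ = p¹², (p⁴)⁴ = p¹⁶, (p⁴)⁵ = p²⁰, (p⁴)⁶ = e.
The smallest positive k with (p⁴)ᵏ = e is 6, so |⟨p⁴⟩| = 6.

Answer: 6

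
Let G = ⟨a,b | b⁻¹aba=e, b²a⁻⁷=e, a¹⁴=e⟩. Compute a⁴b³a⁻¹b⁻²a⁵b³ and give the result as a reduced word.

Multiply left to right, reducing at each step:
  (a⁴) · b³ = a⁴b⁻¹
  (a⁴b⁻¹) · a⁻¹ = a⁵b⁻¹
  (a⁵b⁻¹) · b⁻² = a⁵b
  (a⁵b) · a⁵ = b
  b · b³ = e

Answer: e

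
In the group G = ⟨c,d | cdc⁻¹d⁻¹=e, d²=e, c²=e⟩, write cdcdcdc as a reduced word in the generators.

Multiply left to right, reducing at each step:
  c · d = cd
  (cd) · c = d
  d · d = e
  e · c = c
  c · d = cd
  (cd) · c = d

Answer: d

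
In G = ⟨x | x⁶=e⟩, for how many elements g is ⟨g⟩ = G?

G is cyclic of order 6. An element generates G iff its order is 6, and a cyclic group of order 6 has exactly φ(6) = 2 such elements.

Answer: 2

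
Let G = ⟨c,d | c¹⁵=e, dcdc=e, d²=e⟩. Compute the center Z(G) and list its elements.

An element z ∈ Z(G) iff z commutes with every generator.
For example e is central: e·c = c = c·e; e·d = d = d·e.
Whereas c ∉ Z(G) since c·d = cd ≠ c¹⁴d = d·c.
Checking each of the 30 elements this way gives Z(G) = {e}, of order 1.

Answer: {e}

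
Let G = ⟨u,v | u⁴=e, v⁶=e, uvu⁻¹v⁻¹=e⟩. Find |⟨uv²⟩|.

|⟨uv²⟩| equals the order of uv². Compute successive powers until reaching e:
  (uv²)¹ = uv², (uv²)² = u²v⁴, (uv²)³ = u³, (uv²)⁴ = v², (uv²)⁵ = uv⁴, (uv²)⁶ = u², (uv²)⁷ = u³v², (uv²)⁸ = v⁴, (uv²)⁹ = u, (uv²)¹⁰ = u²v², (uv²)¹¹ = u³v⁴, (uv²)¹² = e.
The smallest positive k with (uv²)ᵏ = e is 12, so |⟨uv²⟩| = 12.

Answer: 12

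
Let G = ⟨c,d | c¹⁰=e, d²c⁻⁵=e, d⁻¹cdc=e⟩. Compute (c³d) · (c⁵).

Compute (c³d) · (c⁵) by multiplying left to right and reducing via the relations at each step:
  (c³d) · c⁵ = c³d⁻¹

Answer: c³d⁻¹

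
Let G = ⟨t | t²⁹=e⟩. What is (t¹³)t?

Compute (t¹³) · t by multiplying left to right and reducing via the relations at each step:
  (t¹³) · t = t¹⁴

Answer: t¹⁴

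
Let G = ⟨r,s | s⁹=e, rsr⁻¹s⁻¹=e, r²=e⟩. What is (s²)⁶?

Compute successive powers of (s²), reducing at each step:
  (s²)²: (s²) · s² = s⁴
  (s²)³: (s⁴) · s² = s⁶
  (s²)⁴: (s⁶) · s² = s⁸
  (s²)⁵: (s⁸) · s² = s
  (s²)⁶: s · s² = s³

Answer: s³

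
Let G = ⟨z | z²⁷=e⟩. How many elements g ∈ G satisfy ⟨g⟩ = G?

G is cyclic of order 27. An element generates G iff its order is 27, and a cyclic group of order 27 has exactly φ(27) = 18 such elements.

Answer: 18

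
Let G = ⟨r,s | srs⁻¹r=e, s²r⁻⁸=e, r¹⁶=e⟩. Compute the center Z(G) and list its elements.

An element z ∈ Z(G) iff z commutes with every generator.
For example r⁸ is central: (r⁸)·r = r⁹ = r·(r⁸); (r⁸)·s = s⁻¹ = s·(r⁸).
Whereas r ∉ Z(G) since r·s = rs ≠ r⁷s⁻¹ = s·r.
Checking each of the 32 elements this way gives Z(G) = {e, r⁸}, of order 2.

Answer: {e, r⁸}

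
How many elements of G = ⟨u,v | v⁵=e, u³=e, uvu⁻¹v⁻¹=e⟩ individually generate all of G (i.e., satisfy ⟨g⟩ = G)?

G is cyclic of order 15. An element generates G iff its order is 15, and a cyclic group of order 15 has exactly φ(15) = 8 such elements.

Answer: 8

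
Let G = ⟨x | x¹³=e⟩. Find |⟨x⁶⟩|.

|⟨x⁶⟩| equals the order of x⁶. Compute successive powers until reaching e:
  (x⁶)¹ = x⁶, (x⁶)² = x¹², (x⁶)³ = x⁵, (x⁶)⁴ = x¹¹, (x⁶)⁵ = x⁴, (x⁶)⁶ = x¹⁰, (x⁶)⁷ = x³, (x⁶)⁸ = x⁹, (x⁶)⁹ = x², (x⁶)¹⁰ = x⁸, (x⁶)¹¹ = x, (x⁶)¹² = x⁷, (x⁶)¹³ = e.
The smallest positive k with (x⁶)ᵏ = e is 13, so |⟨x⁶⟩| = 13.

Answer: 13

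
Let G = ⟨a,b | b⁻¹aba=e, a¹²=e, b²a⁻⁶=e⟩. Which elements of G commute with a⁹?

⟨a⁹⟩ ⊆ C_G(a⁹) since powers of a⁹ commute with a⁹; so |C_G(a⁹)| ≥ |⟨a⁹⟩| = 4.
By orbit–stabilizer, |C_G(a⁹)| = |G| / |conj. class of a⁹| = 24 / 2 = 12.
The 12 elements commuting with a⁹ are {e, a, a², a³, a⁴, a⁵, a⁶, a⁷, a⁸, a⁹, a¹⁰, a¹¹}.

Answer: {e, a, a², a³, a⁴, a⁵, a⁶, a⁷, a⁸, a⁹, a¹⁰, a¹¹}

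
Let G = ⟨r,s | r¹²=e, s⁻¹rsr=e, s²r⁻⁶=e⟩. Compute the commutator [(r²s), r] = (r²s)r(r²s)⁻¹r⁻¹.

[(r²s), r] = (r²s)·r·(r²s)⁻¹·r⁻¹.
  (r²s) · r = rs
  (rs) · (r²s⁻¹) = r¹¹
  (r¹¹) · (r¹¹) = r¹⁰

Answer: r¹⁰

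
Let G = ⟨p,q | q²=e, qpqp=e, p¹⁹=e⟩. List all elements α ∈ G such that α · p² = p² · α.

⟨p²⟩ ⊆ C_G(p²) since powers of p² commute with p²; so |C_G(p²)| ≥ |⟨p²⟩| = 19.
By orbit–stabilizer, |C_G(p²)| = |G| / |conj. class of p²| = 38 / 2 = 19.
The 19 elements commuting with p² are {e, p, p², p³, p⁴, p⁵, p⁶, p⁷, p⁸, p⁹, p¹⁰, p¹¹, p¹², p¹³, p¹⁴, p¹⁵, p¹⁶, p¹⁷, p¹⁸}.

Answer: {e, p, p², p³, p⁴, p⁵, p⁶, p⁷, p⁸, p⁹, p¹⁰, p¹¹, p¹², p¹³, p¹⁴, p¹⁵, p¹⁶, p¹⁷, p¹⁸}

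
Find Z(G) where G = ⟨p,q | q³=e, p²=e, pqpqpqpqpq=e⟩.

An element z ∈ Z(G) iff z commutes with every generator.
For example e is central: e·p = p = p·e; e·q = q = q·e.
Whereas p ∉ Z(G) since p·q = pq ≠ qp = q·p.
Checking each of the 60 elements this way gives Z(G) = {e}, of order 1.

Answer: {e}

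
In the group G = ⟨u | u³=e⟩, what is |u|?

Compute successive powers until reaching e:
  u¹ = u, u² = u², u³ = e.
The smallest positive k with uᵏ = e is 3.

Answer: 3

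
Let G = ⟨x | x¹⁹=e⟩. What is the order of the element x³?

Compute successive powers until reaching e:
  (x³)¹ = x³, (x³)² = x⁶, (x³)³ = x⁹, (x³)⁴ = x¹², (x³)⁵ = x¹⁵, (x³)⁶ = x¹⁸, (x³)⁷ = x², (x³)⁸ = x⁵, (x³)⁹ = x⁸, (x³)¹⁰ = x¹¹, (x³)¹¹ = x¹⁴, (x³)¹² = x¹⁷, (x³)¹³ = x, (x³)¹⁴ = x⁴, (x³)¹⁵ = x⁷, (x³)¹⁶ = x¹⁰, (x³)¹⁷ = x¹³, (x³)¹⁸ = x¹⁶, (x³)¹⁹ = e.
The smallest positive k with (x³)ᵏ = e is 19.

Answer: 19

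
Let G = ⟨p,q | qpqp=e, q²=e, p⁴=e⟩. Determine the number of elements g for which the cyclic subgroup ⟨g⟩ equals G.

⟨g⟩ = G would require ord(g) = |G| = 8, but the maximum element order in G is 4 < 8. So G is not cyclic and no single element generates it: the count is 0.

Answer: 0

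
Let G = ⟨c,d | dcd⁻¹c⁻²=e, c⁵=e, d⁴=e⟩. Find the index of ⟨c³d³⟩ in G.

First find ord(c³d³) by computing successive powers:
  (c³d³)¹ = c³d³, (c³d³)² = c²d², (c³d³)³ = c⁴d, (c³d³)⁴ = e.
So |⟨c³d³⟩| = ord(c³d³) = 4. With |G| = 20, by Lagrange [G : ⟨c³d³⟩] = 20/4 = 5.

Answer: 5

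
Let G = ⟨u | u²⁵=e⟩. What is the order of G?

G is generated by a single element, so G is cyclic. The relator gives u²⁵ = e and no smaller power is forced to be e, so the 25 powers {e, u, u², u³, u⁴, u⁵, u⁶, u⁷, u⁸, u⁹, u²², u²³, u²¹, u²⁰, u²⁴, u¹², u¹³, u¹¹, u¹⁰, u¹⁴, u¹⁵, u¹⁶, u¹⁷, u¹⁸, u¹⁹} are distinct. Hence |G| = 25.

Answer: 25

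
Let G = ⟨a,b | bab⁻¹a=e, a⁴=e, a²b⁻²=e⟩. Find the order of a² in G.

Compute successive powers until reaching e:
  (a²)¹ = a², (a²)² = e.
The smallest positive k with (a²)ᵏ = e is 2.

Answer: 2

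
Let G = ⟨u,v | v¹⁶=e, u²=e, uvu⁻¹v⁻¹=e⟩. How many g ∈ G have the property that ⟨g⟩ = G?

⟨g⟩ = G would require ord(g) = |G| = 32, but the maximum element order in G is 16 < 32. So G is not cyclic and no single element generates it: the count is 0.

Answer: 0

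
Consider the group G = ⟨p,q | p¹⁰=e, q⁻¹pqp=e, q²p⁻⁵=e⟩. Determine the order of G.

Enumerate words in the generators, reducing via the relations: the distinct elements are
  {e, p, q, pq, p², p³, p⁴, p⁵, p⁶, p⁷, p⁸, p⁹, p²q, p³q, p⁴q, q⁻¹, pq⁻¹, p²q⁻¹, p³q⁻¹, p⁴q⁻¹}.
No further products give new elements, so |G| = 20.

Answer: 20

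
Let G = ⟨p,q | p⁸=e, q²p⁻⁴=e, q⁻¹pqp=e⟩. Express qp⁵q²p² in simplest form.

Multiply left to right, reducing at each step:
  q · p⁵ = p³q
  (p³q) · q² = p³q⁻¹
  (p³q⁻¹) · p² = pq⁻¹

Answer: pq⁻¹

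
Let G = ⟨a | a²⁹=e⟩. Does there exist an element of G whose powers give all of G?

|G| = 29. The element a has order 29 (its powers give 29 distinct elements), so ⟨a⟩ = G and G is cyclic.

Answer: Yes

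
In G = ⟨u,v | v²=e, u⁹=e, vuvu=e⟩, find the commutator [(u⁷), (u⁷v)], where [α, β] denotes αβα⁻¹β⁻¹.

[(u⁷), (u⁷v)] = (u⁷)·(u⁷v)·(u⁷)⁻¹·(u⁷v)⁻¹.
  (u⁷) · (u⁷v) = u⁵v
  (u⁵v) · (u²) = u³v
  (u³v) · (u⁷v) = u⁵

Answer: u⁵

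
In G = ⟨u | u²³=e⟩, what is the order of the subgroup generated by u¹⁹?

|⟨u¹⁹⟩| equals the order of u¹⁹. Compute successive powers until reaching e:
  (u¹⁹)¹ = u¹⁹, (u¹⁹)² = u¹⁵, (u¹⁹)³ = u¹¹, (u¹⁹)⁴ = u⁷, (u¹⁹)⁵ = u³, (u¹⁹)⁶ = u²², (u¹⁹)⁷ = u¹⁸, (u¹⁹)⁸ = u¹⁴, (u¹⁹)⁹ = u¹⁰, (u¹⁹)¹⁰ = u⁶, (u¹⁹)¹¹ = u², (u¹⁹)¹² = u²¹, (u¹⁹)¹³ = u¹⁷, (u¹⁹)¹⁴ = u¹³, (u¹⁹)¹⁵ = u⁹, (u¹⁹)¹⁶ = u⁵, (u¹⁹)¹⁷ = u, (u¹⁹)¹⁸ = u²⁰, (u¹⁹)¹⁹ = u¹⁶, (u¹⁹)²⁰ = u¹², (u¹⁹)²¹ = u⁸, (u¹⁹)²² = u⁴, (u¹⁹)²³ = e.
The smallest positive k with (u¹⁹)ᵏ = e is 23, so |⟨u¹⁹⟩| = 23.

Answer: 23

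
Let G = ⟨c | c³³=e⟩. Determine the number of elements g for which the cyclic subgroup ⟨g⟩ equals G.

G is cyclic of order 33. An element generates G iff its order is 33, and a cyclic group of order 33 has exactly φ(33) = 20 such elements.

Answer: 20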